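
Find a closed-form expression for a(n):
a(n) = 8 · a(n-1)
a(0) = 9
Pure geometric recurrence with ratio 8.
By induction a(n) = a(0) · (8)^n = 9 \cdot 8^{n}.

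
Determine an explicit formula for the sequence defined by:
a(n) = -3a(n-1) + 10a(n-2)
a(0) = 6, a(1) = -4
Characteristic equation: x² + 3x - 10 = 0, which factors as (x - (2))(x - (-5)) = 0.
Roots r₁ = 2, r₂ = -5 (distinct).
General solution: a(n) = A·(2)^n + B·(-5)^n.
From a(0) = 6: A + B = 6.
From a(1) = -4: 2A - 5B = -4.
Solving: A = \frac{26}{7}, B = \frac{16}{7}.
So a(n) = \frac{16 \left(-5\right)^{n}}{7} + \frac{26 \cdot 2^{n}}{7}.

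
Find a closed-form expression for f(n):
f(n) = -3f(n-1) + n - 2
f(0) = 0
First-order linear with linear forcing.
Homogeneous solution: f_h(n) = A·(-3)^n.
Try particular f_p(n) = pn + q. Substituting:
  pn + q = -3(p(n-1) + q) + n - 2.
Matching the n-coefficient: p = -3p + 1 ⇒ p = \frac{1}{4}.
Matching constants: q = 3p - 3q - 2 ⇒ q = - \frac{5}{16}.
General: f(n) = A·(-3)^n + \frac{n}{4} - \frac{5}{16}.
Apply f(0) = 0: A - \frac{5}{16} = 0 ⇒ A = \frac{5}{16}.
So f(n) = \frac{5 \left(-3\right)^{n}}{16} + \frac{n}{4} - \frac{5}{16}.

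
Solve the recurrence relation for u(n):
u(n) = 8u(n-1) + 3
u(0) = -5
First-order linear non-homogeneous.
Homogeneous solution: u_h(n) = A·(8)^n.
Try constant particular solution u_p = K: K = 8K + 3 ⇒ K = - \frac{3}{7}.
General: u(n) = A·(8)^n - \frac{3}{7}.
Apply u(0) = -5: A - \frac{3}{7} = -5 ⇒ A = - \frac{32}{7}.
So u(n) = - \frac{32 \cdot 8^{n}}{7} - \frac{3}{7}.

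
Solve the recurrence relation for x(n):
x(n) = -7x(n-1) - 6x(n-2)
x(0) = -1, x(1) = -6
Characteristic equation: x² + 7x + 6 = 0, which factors as (x - (-6))(x - (-1)) = 0.
Roots r₁ = -6, r₂ = -1 (distinct).
General solution: x(n) = A·(-6)^n + B·(-1)^n.
From x(0) = -1: A + B = -1.
From x(1) = -6: -6A - B = -6.
Solving: A = \frac{7}{5}, B = - \frac{12}{5}.
So x(n) = - \frac{12 \left(-1\right)^{n}}{5} + \frac{7 \left(-6\right)^{n}}{5}.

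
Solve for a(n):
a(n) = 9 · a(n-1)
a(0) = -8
Pure geometric recurrence with ratio 9.
By induction a(n) = a(0) · (9)^n = - 8 \cdot 9^{n}.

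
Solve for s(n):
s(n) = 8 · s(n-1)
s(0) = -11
Pure geometric recurrence with ratio 8.
By induction s(n) = s(0) · (8)^n = - 11 \cdot 8^{n}.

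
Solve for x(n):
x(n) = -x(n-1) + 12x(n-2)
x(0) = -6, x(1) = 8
Characteristic equation: x² + x - 12 = 0, which factors as (x - (-4))(x - (3)) = 0.
Roots r₁ = -4, r₂ = 3 (distinct).
General solution: x(n) = A·(-4)^n + B·(3)^n.
From x(0) = -6: A + B = -6.
From x(1) = 8: -4A + 3B = 8.
Solving: A = - \frac{26}{7}, B = - \frac{16}{7}.
So x(n) = - \frac{26 \left(-4\right)^{n}}{7} - \frac{16 \cdot 3^{n}}{7}.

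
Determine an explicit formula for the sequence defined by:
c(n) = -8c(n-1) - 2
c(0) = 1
First-order linear non-homogeneous.
Homogeneous solution: c_h(n) = A·(-8)^n.
Try constant particular solution c_p = K: K = -8K - 2 ⇒ K = - \frac{2}{9}.
General: c(n) = A·(-8)^n - \frac{2}{9}.
Apply c(0) = 1: A - \frac{2}{9} = 1 ⇒ A = \frac{11}{9}.
So c(n) = \frac{11 \left(-8\right)^{n}}{9} - \frac{2}{9}.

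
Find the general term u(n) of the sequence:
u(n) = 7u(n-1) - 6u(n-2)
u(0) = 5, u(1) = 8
Characteristic equation: x² - 7x + 6 = 0, which factors as (x - (1))(x - (6)) = 0.
Roots r₁ = 1, r₂ = 6 (distinct).
General solution: u(n) = A·(1)^n + B·(6)^n.
From u(0) = 5: A + B = 5.
From u(1) = 8: A + 6B = 8.
Solving: A = \frac{22}{5}, B = \frac{3}{5}.
So u(n) = \frac{3 \cdot 6^{n}}{5} + \frac{22}{5}.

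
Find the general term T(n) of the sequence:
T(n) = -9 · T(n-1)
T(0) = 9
Pure geometric recurrence with ratio -9.
By induction T(n) = T(0) · (-9)^n = 9 \left(-9\right)^{n}.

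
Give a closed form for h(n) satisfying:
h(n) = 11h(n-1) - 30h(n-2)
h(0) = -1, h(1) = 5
Characteristic equation: x² - 11x + 30 = 0, which factors as (x - (5))(x - (6)) = 0.
Roots r₁ = 5, r₂ = 6 (distinct).
General solution: h(n) = A·(5)^n + B·(6)^n.
From h(0) = -1: A + B = -1.
From h(1) = 5: 5A + 6B = 5.
Solving: A = -11, B = 10.
So h(n) = - 11 \cdot 5^{n} + 10 \cdot 6^{n}.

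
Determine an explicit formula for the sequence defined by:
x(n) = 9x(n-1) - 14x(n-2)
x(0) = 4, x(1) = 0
Characteristic equation: x² - 9x + 14 = 0, which factors as (x - (2))(x - (7)) = 0.
Roots r₁ = 2, r₂ = 7 (distinct).
General solution: x(n) = A·(2)^n + B·(7)^n.
From x(0) = 4: A + B = 4.
From x(1) = 0: 2A + 7B = 0.
Solving: A = \frac{28}{5}, B = - \frac{8}{5}.
So x(n) = \frac{28 \cdot 2^{n}}{5} - \frac{8 \cdot 7^{n}}{5}.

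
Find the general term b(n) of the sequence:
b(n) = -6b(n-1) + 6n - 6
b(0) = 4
First-order linear with linear forcing.
Homogeneous solution: b_h(n) = A·(-6)^n.
Try particular b_p(n) = pn + q. Substituting:
  pn + q = -6(p(n-1) + q) + 6n - 6.
Matching the n-coefficient: p = -6p + 6 ⇒ p = \frac{6}{7}.
Matching constants: q = 6p - 6q - 6 ⇒ q = - \frac{6}{49}.
General: b(n) = A·(-6)^n + \frac{6 n}{7} - \frac{6}{49}.
Apply b(0) = 4: A - \frac{6}{49} = 4 ⇒ A = \frac{202}{49}.
So b(n) = \frac{202 \left(-6\right)^{n}}{49} + \frac{6 n}{7} - \frac{6}{49}.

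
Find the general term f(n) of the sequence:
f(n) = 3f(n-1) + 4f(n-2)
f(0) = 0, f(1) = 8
Characteristic equation: x² - 3x - 4 = 0, which factors as (x - (4))(x - (-1)) = 0.
Roots r₁ = 4, r₂ = -1 (distinct).
General solution: f(n) = A·(4)^n + B·(-1)^n.
From f(0) = 0: A + B = 0.
From f(1) = 8: 4A - B = 8.
Solving: A = \frac{8}{5}, B = - \frac{8}{5}.
So f(n) = - \frac{8 \left(-1\right)^{n}}{5} + \frac{8 \cdot 4^{n}}{5}.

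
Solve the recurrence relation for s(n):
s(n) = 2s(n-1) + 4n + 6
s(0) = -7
First-order linear with linear forcing.
Homogeneous solution: s_h(n) = A·(2)^n.
Try particular s_p(n) = pn + q. Substituting:
  pn + q = 2(p(n-1) + q) + 4n + 6.
Matching the n-coefficient: p = 2p + 4 ⇒ p = -4.
Matching constants: q = -2p + 2q + 6 ⇒ q = -14.
General: s(n) = A·(2)^n - 4 n - 14.
Apply s(0) = -7: A - 14 = -7 ⇒ A = 7.
So s(n) = 7 \cdot 2^{n} - 4 n - 14.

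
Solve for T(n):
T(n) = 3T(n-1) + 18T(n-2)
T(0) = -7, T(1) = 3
Characteristic equation: x² - 3x - 18 = 0, which factors as (x - (-3))(x - (6)) = 0.
Roots r₁ = -3, r₂ = 6 (distinct).
General solution: T(n) = A·(-3)^n + B·(6)^n.
From T(0) = -7: A + B = -7.
From T(1) = 3: -3A + 6B = 3.
Solving: A = -5, B = -2.
So T(n) = - 5 \left(-3\right)^{n} - 2 \cdot 6^{n}.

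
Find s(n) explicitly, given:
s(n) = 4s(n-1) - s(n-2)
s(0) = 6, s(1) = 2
Characteristic equation: x² - 4x + 1 = 0.
Discriminant Δ = (4)² + 4·(-1) = 12.
Roots r₁,₂ = (4 ± √12)/2, so r₁ = \sqrt{3} + 2, r₂ = 2 - \sqrt{3}.
General solution: s(n) = A·r₁^n + B·r₂^n.
From the initial conditions, A + B = 6 and r₁A + r₂B = 2.
Since r₁ - r₂ = √12: A = (2 - (6)r₂)/√12 = 3 - \frac{5 \sqrt{3}}{3}, and B = 6 - A = \frac{5 \sqrt{3}}{3} + 3.
So s(n) = \left(3 - \frac{5 \sqrt{3}}{3}\right)\left(\sqrt{3} + 2\right)^n + \left(\frac{5 \sqrt{3}}{3} + 3\right)\left(2 - \sqrt{3}\right)^n.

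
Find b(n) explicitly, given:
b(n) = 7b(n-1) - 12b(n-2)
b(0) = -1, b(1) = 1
Characteristic equation: x² - 7x + 12 = 0, which factors as (x - (4))(x - (3)) = 0.
Roots r₁ = 4, r₂ = 3 (distinct).
General solution: b(n) = A·(4)^n + B·(3)^n.
From b(0) = -1: A + B = -1.
From b(1) = 1: 4A + 3B = 1.
Solving: A = 4, B = -5.
So b(n) = - 5 \cdot 3^{n} + 4 \cdot 4^{n}.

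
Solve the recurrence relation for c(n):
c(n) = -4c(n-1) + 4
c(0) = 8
First-order linear non-homogeneous.
Homogeneous solution: c_h(n) = A·(-4)^n.
Try constant particular solution c_p = K: K = -4K + 4 ⇒ K = \frac{4}{5}.
General: c(n) = A·(-4)^n + \frac{4}{5}.
Apply c(0) = 8: A + \frac{4}{5} = 8 ⇒ A = \frac{36}{5}.
So c(n) = \frac{36 \left(-4\right)^{n}}{5} + \frac{4}{5}.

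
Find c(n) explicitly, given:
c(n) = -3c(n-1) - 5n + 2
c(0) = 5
First-order linear with linear forcing.
Homogeneous solution: c_h(n) = A·(-3)^n.
Try particular c_p(n) = pn + q. Substituting:
  pn + q = -3(p(n-1) + q) - 5n + 2.
Matching the n-coefficient: p = -3p - 5 ⇒ p = - \frac{5}{4}.
Matching constants: q = 3p - 3q + 2 ⇒ q = - \frac{7}{16}.
General: c(n) = A·(-3)^n - \frac{5 n}{4} - \frac{7}{16}.
Apply c(0) = 5: A - \frac{7}{16} = 5 ⇒ A = \frac{87}{16}.
So c(n) = \frac{87 \left(-3\right)^{n}}{16} - \frac{5 n}{4} - \frac{7}{16}.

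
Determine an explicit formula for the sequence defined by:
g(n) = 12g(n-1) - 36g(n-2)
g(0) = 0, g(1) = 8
Characteristic equation: x² - 12x + 36 = 0, which is (x - (6))².
Repeated root r = 6.
General solution: g(n) = (A + Bn)·(6)^n.
From g(0) = 0: A = 0.
From g(1) = 8: (A + B)·(6) = 8 ⇒ B = \frac{4}{3}.
So g(n) = \left(\frac{4 n}{3}\right) \cdot (6)^n.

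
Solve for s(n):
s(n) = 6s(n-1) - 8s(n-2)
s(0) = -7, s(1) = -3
Characteristic equation: x² - 6x + 8 = 0, which factors as (x - (2))(x - (4)) = 0.
Roots r₁ = 2, r₂ = 4 (distinct).
General solution: s(n) = A·(2)^n + B·(4)^n.
From s(0) = -7: A + B = -7.
From s(1) = -3: 2A + 4B = -3.
Solving: A = - \frac{25}{2}, B = \frac{11}{2}.
So s(n) = - \frac{25 \cdot 2^{n}}{2} + \frac{11 \cdot 4^{n}}{2}.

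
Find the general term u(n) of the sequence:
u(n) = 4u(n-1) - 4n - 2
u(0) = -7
First-order linear with linear forcing.
Homogeneous solution: u_h(n) = A·(4)^n.
Try particular u_p(n) = pn + q. Substituting:
  pn + q = 4(p(n-1) + q) - 4n - 2.
Matching the n-coefficient: p = 4p - 4 ⇒ p = \frac{4}{3}.
Matching constants: q = -4p + 4q - 2 ⇒ q = \frac{22}{9}.
General: u(n) = A·(4)^n + \frac{4 n}{3} + \frac{22}{9}.
Apply u(0) = -7: A + \frac{22}{9} = -7 ⇒ A = - \frac{85}{9}.
So u(n) = - \frac{85 \cdot 4^{n}}{9} + \frac{4 n}{3} + \frac{22}{9}.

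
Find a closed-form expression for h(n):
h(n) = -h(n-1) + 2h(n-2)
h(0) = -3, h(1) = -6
Characteristic equation: x² + x - 2 = 0, which factors as (x - (1))(x - (-2)) = 0.
Roots r₁ = 1, r₂ = -2 (distinct).
General solution: h(n) = A·(1)^n + B·(-2)^n.
From h(0) = -3: A + B = -3.
From h(1) = -6: A - 2B = -6.
Solving: A = -4, B = 1.
So h(n) = \left(-2\right)^{n} - 4.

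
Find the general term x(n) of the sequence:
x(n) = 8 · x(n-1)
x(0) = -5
Pure geometric recurrence with ratio 8.
By induction x(n) = x(0) · (8)^n = - 5 \cdot 8^{n}.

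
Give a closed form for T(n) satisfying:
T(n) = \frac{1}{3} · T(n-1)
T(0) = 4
Pure geometric recurrence with ratio \frac{1}{3}.
By induction T(n) = T(0) · (\frac{1}{3})^n = 4 \cdot 3^{- n}.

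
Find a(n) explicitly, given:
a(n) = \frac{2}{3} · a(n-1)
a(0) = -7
Pure geometric recurrence with ratio \frac{2}{3}.
By induction a(n) = a(0) · (\frac{2}{3})^n = - 7 \left(\frac{2}{3}\right)^{n}.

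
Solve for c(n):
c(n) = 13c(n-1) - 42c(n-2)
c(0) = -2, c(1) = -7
Characteristic equation: x² - 13x + 42 = 0, which factors as (x - (6))(x - (7)) = 0.
Roots r₁ = 6, r₂ = 7 (distinct).
General solution: c(n) = A·(6)^n + B·(7)^n.
From c(0) = -2: A + B = -2.
From c(1) = -7: 6A + 7B = -7.
Solving: A = -7, B = 5.
So c(n) = - 7 \cdot 6^{n} + 5 \cdot 7^{n}.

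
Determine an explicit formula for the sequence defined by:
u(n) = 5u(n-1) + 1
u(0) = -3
First-order linear non-homogeneous.
Homogeneous solution: u_h(n) = A·(5)^n.
Try constant particular solution u_p = K: K = 5K + 1 ⇒ K = - \frac{1}{4}.
General: u(n) = A·(5)^n - \frac{1}{4}.
Apply u(0) = -3: A - \frac{1}{4} = -3 ⇒ A = - \frac{11}{4}.
So u(n) = - \frac{11 \cdot 5^{n}}{4} - \frac{1}{4}.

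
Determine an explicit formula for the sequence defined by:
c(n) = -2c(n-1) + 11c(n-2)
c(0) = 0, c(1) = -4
Characteristic equation: x² + 2x - 11 = 0.
Discriminant Δ = (-2)² + 4·(11) = 48.
Roots r₁,₂ = (-2 ± √48)/2, so r₁ = -1 + 2 \sqrt{3}, r₂ = - 2 \sqrt{3} - 1.
General solution: c(n) = A·r₁^n + B·r₂^n.
From the initial conditions, A + B = 0 and r₁A + r₂B = -4.
Since r₁ - r₂ = √48: A = (-4 - (0)r₂)/√48 = - \frac{\sqrt{3}}{3}, and B = 0 - A = \frac{\sqrt{3}}{3}.
So c(n) = \left(- \frac{\sqrt{3}}{3}\right)\left(-1 + 2 \sqrt{3}\right)^n + \left(\frac{\sqrt{3}}{3}\right)\left(- 2 \sqrt{3} - 1\right)^n.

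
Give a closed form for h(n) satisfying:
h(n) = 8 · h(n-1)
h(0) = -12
Pure geometric recurrence with ratio 8.
By induction h(n) = h(0) · (8)^n = - 12 \cdot 8^{n}.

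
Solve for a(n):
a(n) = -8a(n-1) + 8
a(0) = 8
First-order linear non-homogeneous.
Homogeneous solution: a_h(n) = A·(-8)^n.
Try constant particular solution a_p = K: K = -8K + 8 ⇒ K = \frac{8}{9}.
General: a(n) = A·(-8)^n + \frac{8}{9}.
Apply a(0) = 8: A + \frac{8}{9} = 8 ⇒ A = \frac{64}{9}.
So a(n) = \frac{64 \left(-8\right)^{n}}{9} + \frac{8}{9}.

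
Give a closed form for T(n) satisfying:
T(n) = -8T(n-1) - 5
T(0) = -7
First-order linear non-homogeneous.
Homogeneous solution: T_h(n) = A·(-8)^n.
Try constant particular solution T_p = K: K = -8K - 5 ⇒ K = - \frac{5}{9}.
General: T(n) = A·(-8)^n - \frac{5}{9}.
Apply T(0) = -7: A - \frac{5}{9} = -7 ⇒ A = - \frac{58}{9}.
So T(n) = - \frac{58 \left(-8\right)^{n}}{9} - \frac{5}{9}.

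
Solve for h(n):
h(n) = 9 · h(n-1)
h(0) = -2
Pure geometric recurrence with ratio 9.
By induction h(n) = h(0) · (9)^n = - 2 \cdot 9^{n}.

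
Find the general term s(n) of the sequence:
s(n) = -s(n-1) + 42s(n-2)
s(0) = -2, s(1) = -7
Characteristic equation: x² + x - 42 = 0, which factors as (x - (6))(x - (-7)) = 0.
Roots r₁ = 6, r₂ = -7 (distinct).
General solution: s(n) = A·(6)^n + B·(-7)^n.
From s(0) = -2: A + B = -2.
From s(1) = -7: 6A - 7B = -7.
Solving: A = - \frac{21}{13}, B = - \frac{5}{13}.
So s(n) = - \frac{5 \left(-7\right)^{n}}{13} - \frac{21 \cdot 6^{n}}{13}.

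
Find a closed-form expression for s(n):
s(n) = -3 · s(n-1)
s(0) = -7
Pure geometric recurrence with ratio -3.
By induction s(n) = s(0) · (-3)^n = - 7 \left(-3\right)^{n}.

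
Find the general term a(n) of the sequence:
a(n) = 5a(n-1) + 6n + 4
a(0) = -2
First-order linear with linear forcing.
Homogeneous solution: a_h(n) = A·(5)^n.
Try particular a_p(n) = pn + q. Substituting:
  pn + q = 5(p(n-1) + q) + 6n + 4.
Matching the n-coefficient: p = 5p + 6 ⇒ p = - \frac{3}{2}.
Matching constants: q = -5p + 5q + 4 ⇒ q = - \frac{23}{8}.
General: a(n) = A·(5)^n - \frac{3 n}{2} - \frac{23}{8}.
Apply a(0) = -2: A - \frac{23}{8} = -2 ⇒ A = \frac{7}{8}.
So a(n) = \frac{7 \cdot 5^{n}}{8} - \frac{3 n}{2} - \frac{23}{8}.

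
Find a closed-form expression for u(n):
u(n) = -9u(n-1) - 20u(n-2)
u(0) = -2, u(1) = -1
Characteristic equation: x² + 9x + 20 = 0, which factors as (x - (-5))(x - (-4)) = 0.
Roots r₁ = -5, r₂ = -4 (distinct).
General solution: u(n) = A·(-5)^n + B·(-4)^n.
From u(0) = -2: A + B = -2.
From u(1) = -1: -5A - 4B = -1.
Solving: A = 9, B = -11.
So u(n) = - 11 \left(-4\right)^{n} + 9 \left(-5\right)^{n}.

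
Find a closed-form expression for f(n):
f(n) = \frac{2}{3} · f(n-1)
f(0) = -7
Pure geometric recurrence with ratio \frac{2}{3}.
By induction f(n) = f(0) · (\frac{2}{3})^n = - 7 \left(\frac{2}{3}\right)^{n}.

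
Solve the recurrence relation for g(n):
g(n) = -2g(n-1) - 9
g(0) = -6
First-order linear non-homogeneous.
Homogeneous solution: g_h(n) = A·(-2)^n.
Try constant particular solution g_p = K: K = -2K - 9 ⇒ K = -3.
General: g(n) = A·(-2)^n - 3.
Apply g(0) = -6: A - 3 = -6 ⇒ A = -3.
So g(n) = - 3 \left(-2\right)^{n} - 3.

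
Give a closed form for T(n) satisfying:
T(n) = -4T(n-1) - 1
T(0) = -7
First-order linear non-homogeneous.
Homogeneous solution: T_h(n) = A·(-4)^n.
Try constant particular solution T_p = K: K = -4K - 1 ⇒ K = - \frac{1}{5}.
General: T(n) = A·(-4)^n - \frac{1}{5}.
Apply T(0) = -7: A - \frac{1}{5} = -7 ⇒ A = - \frac{34}{5}.
So T(n) = - \frac{34 \left(-4\right)^{n}}{5} - \frac{1}{5}.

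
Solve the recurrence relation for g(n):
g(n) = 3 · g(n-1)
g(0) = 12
Pure geometric recurrence with ratio 3.
By induction g(n) = g(0) · (3)^n = 12 \cdot 3^{n}.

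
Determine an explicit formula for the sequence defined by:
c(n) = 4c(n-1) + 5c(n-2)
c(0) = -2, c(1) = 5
Characteristic equation: x² - 4x - 5 = 0, which factors as (x - (-1))(x - (5)) = 0.
Roots r₁ = -1, r₂ = 5 (distinct).
General solution: c(n) = A·(-1)^n + B·(5)^n.
From c(0) = -2: A + B = -2.
From c(1) = 5: -A + 5B = 5.
Solving: A = - \frac{5}{2}, B = \frac{1}{2}.
So c(n) = - \frac{5 \left(-1\right)^{n}}{2} + \frac{5^{n}}{2}.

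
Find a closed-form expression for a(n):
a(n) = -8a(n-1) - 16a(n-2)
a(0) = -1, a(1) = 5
Characteristic equation: x² + 8x + 16 = 0, which is (x - (-4))².
Repeated root r = -4.
General solution: a(n) = (A + Bn)·(-4)^n.
From a(0) = -1: A = -1.
From a(1) = 5: (A + B)·(-4) = 5 ⇒ B = - \frac{1}{4}.
So a(n) = \left(- \frac{n}{4} - 1\right) \cdot (-4)^n.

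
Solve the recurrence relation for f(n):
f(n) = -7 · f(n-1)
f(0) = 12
Pure geometric recurrence with ratio -7.
By induction f(n) = f(0) · (-7)^n = 12 \left(-7\right)^{n}.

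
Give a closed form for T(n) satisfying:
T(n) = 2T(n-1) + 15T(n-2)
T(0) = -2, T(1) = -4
Characteristic equation: x² - 2x - 15 = 0, which factors as (x - (-3))(x - (5)) = 0.
Roots r₁ = -3, r₂ = 5 (distinct).
General solution: T(n) = A·(-3)^n + B·(5)^n.
From T(0) = -2: A + B = -2.
From T(1) = -4: -3A + 5B = -4.
Solving: A = - \frac{3}{4}, B = - \frac{5}{4}.
So T(n) = - \frac{3 \left(-3\right)^{n}}{4} - \frac{5 \cdot 5^{n}}{4}.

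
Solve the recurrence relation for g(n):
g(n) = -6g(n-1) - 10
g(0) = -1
First-order linear non-homogeneous.
Homogeneous solution: g_h(n) = A·(-6)^n.
Try constant particular solution g_p = K: K = -6K - 10 ⇒ K = - \frac{10}{7}.
General: g(n) = A·(-6)^n - \frac{10}{7}.
Apply g(0) = -1: A - \frac{10}{7} = -1 ⇒ A = \frac{3}{7}.
So g(n) = \frac{3 \left(-6\right)^{n}}{7} - \frac{10}{7}.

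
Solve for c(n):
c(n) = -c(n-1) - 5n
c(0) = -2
First-order linear with linear forcing.
Homogeneous solution: c_h(n) = A·(-1)^n.
Try particular c_p(n) = pn + q. Substituting:
  pn + q = -(p(n-1) + q) - 5n.
Matching the n-coefficient: p = -p - 5 ⇒ p = - \frac{5}{2}.
Matching constants: q = p - q ⇒ q = - \frac{5}{4}.
General: c(n) = A·(-1)^n - \frac{5 n}{2} - \frac{5}{4}.
Apply c(0) = -2: A - \frac{5}{4} = -2 ⇒ A = - \frac{3}{4}.
So c(n) = - \frac{3 \left(-1\right)^{n}}{4} - \frac{5 n}{2} - \frac{5}{4}.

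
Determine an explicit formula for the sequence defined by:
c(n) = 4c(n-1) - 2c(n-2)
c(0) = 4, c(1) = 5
Characteristic equation: x² - 4x + 2 = 0.
Discriminant Δ = (4)² + 4·(-2) = 8.
Roots r₁,₂ = (4 ± √8)/2, so r₁ = \sqrt{2} + 2, r₂ = 2 - \sqrt{2}.
General solution: c(n) = A·r₁^n + B·r₂^n.
From the initial conditions, A + B = 4 and r₁A + r₂B = 5.
Since r₁ - r₂ = √8: A = (5 - (4)r₂)/√8 = 2 - \frac{3 \sqrt{2}}{4}, and B = 4 - A = \frac{3 \sqrt{2}}{4} + 2.
So c(n) = \left(2 - \frac{3 \sqrt{2}}{4}\right)\left(\sqrt{2} + 2\right)^n + \left(\frac{3 \sqrt{2}}{4} + 2\right)\left(2 - \sqrt{2}\right)^n.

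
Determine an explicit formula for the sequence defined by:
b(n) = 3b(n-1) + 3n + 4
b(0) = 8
First-order linear with linear forcing.
Homogeneous solution: b_h(n) = A·(3)^n.
Try particular b_p(n) = pn + q. Substituting:
  pn + q = 3(p(n-1) + q) + 3n + 4.
Matching the n-coefficient: p = 3p + 3 ⇒ p = - \frac{3}{2}.
Matching constants: q = -3p + 3q + 4 ⇒ q = - \frac{17}{4}.
General: b(n) = A·(3)^n - \frac{3 n}{2} - \frac{17}{4}.
Apply b(0) = 8: A - \frac{17}{4} = 8 ⇒ A = \frac{49}{4}.
So b(n) = \frac{49 \cdot 3^{n}}{4} - \frac{3 n}{2} - \frac{17}{4}.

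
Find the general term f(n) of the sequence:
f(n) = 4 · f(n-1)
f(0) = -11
Pure geometric recurrence with ratio 4.
By induction f(n) = f(0) · (4)^n = - 11 \cdot 4^{n}.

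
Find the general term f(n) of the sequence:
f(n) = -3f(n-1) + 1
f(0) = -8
First-order linear non-homogeneous.
Homogeneous solution: f_h(n) = A·(-3)^n.
Try constant particular solution f_p = K: K = -3K + 1 ⇒ K = \frac{1}{4}.
General: f(n) = A·(-3)^n + \frac{1}{4}.
Apply f(0) = -8: A + \frac{1}{4} = -8 ⇒ A = - \frac{33}{4}.
So f(n) = \frac{1}{4} - \frac{33 \left(-3\right)^{n}}{4}.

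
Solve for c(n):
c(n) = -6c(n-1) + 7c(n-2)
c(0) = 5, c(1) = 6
Characteristic equation: x² + 6x - 7 = 0, which factors as (x - (1))(x - (-7)) = 0.
Roots r₁ = 1, r₂ = -7 (distinct).
General solution: c(n) = A·(1)^n + B·(-7)^n.
From c(0) = 5: A + B = 5.
From c(1) = 6: A - 7B = 6.
Solving: A = \frac{41}{8}, B = - \frac{1}{8}.
So c(n) = \frac{41}{8} - \frac{\left(-7\right)^{n}}{8}.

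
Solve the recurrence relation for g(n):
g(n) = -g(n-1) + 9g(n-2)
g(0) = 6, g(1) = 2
Characteristic equation: x² + x - 9 = 0.
Discriminant Δ = (-1)² + 4·(9) = 37.
Roots r₁,₂ = (-1 ± √37)/2, so r₁ = - \frac{1}{2} + \frac{\sqrt{37}}{2}, r₂ = - \frac{\sqrt{37}}{2} - \frac{1}{2}.
General solution: g(n) = A·r₁^n + B·r₂^n.
From the initial conditions, A + B = 6 and r₁A + r₂B = 2.
Since r₁ - r₂ = √37: A = (2 - (6)r₂)/√37 = \frac{5 \sqrt{37}}{37} + 3, and B = 6 - A = 3 - \frac{5 \sqrt{37}}{37}.
So g(n) = \left(\frac{5 \sqrt{37}}{37} + 3\right)\left(- \frac{1}{2} + \frac{\sqrt{37}}{2}\right)^n + \left(3 - \frac{5 \sqrt{37}}{37}\right)\left(- \frac{\sqrt{37}}{2} - \frac{1}{2}\right)^n.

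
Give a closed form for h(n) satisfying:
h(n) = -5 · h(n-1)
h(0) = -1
Pure geometric recurrence with ratio -5.
By induction h(n) = h(0) · (-5)^n = - \left(-5\right)^{n}.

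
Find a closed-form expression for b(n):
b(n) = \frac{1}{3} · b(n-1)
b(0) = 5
Pure geometric recurrence with ratio \frac{1}{3}.
By induction b(n) = b(0) · (\frac{1}{3})^n = 5 \cdot 3^{- n}.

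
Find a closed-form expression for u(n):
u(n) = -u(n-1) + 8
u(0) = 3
First-order linear non-homogeneous.
Homogeneous solution: u_h(n) = A·(-1)^n.
Try constant particular solution u_p = K: K = -K + 8 ⇒ K = 4.
General: u(n) = A·(-1)^n + 4.
Apply u(0) = 3: A + 4 = 3 ⇒ A = -1.
So u(n) = 4 - \left(-1\right)^{n}.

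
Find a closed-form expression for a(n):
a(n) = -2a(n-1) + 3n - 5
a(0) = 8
First-order linear with linear forcing.
Homogeneous solution: a_h(n) = A·(-2)^n.
Try particular a_p(n) = pn + q. Substituting:
  pn + q = -2(p(n-1) + q) + 3n - 5.
Matching the n-coefficient: p = -2p + 3 ⇒ p = 1.
Matching constants: q = 2p - 2q - 5 ⇒ q = -1.
General: a(n) = A·(-2)^n + n - 1.
Apply a(0) = 8: A - 1 = 8 ⇒ A = 9.
So a(n) = 9 \left(-2\right)^{n} + n - 1.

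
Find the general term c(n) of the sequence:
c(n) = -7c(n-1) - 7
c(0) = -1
First-order linear non-homogeneous.
Homogeneous solution: c_h(n) = A·(-7)^n.
Try constant particular solution c_p = K: K = -7K - 7 ⇒ K = - \frac{7}{8}.
General: c(n) = A·(-7)^n - \frac{7}{8}.
Apply c(0) = -1: A - \frac{7}{8} = -1 ⇒ A = - \frac{1}{8}.
So c(n) = - \frac{\left(-7\right)^{n}}{8} - \frac{7}{8}.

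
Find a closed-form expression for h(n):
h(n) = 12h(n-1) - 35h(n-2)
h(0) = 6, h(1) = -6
Characteristic equation: x² - 12x + 35 = 0, which factors as (x - (7))(x - (5)) = 0.
Roots r₁ = 7, r₂ = 5 (distinct).
General solution: h(n) = A·(7)^n + B·(5)^n.
From h(0) = 6: A + B = 6.
From h(1) = -6: 7A + 5B = -6.
Solving: A = -18, B = 24.
So h(n) = 24 \cdot 5^{n} - 18 \cdot 7^{n}.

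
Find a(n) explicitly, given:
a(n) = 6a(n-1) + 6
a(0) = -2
First-order linear non-homogeneous.
Homogeneous solution: a_h(n) = A·(6)^n.
Try constant particular solution a_p = K: K = 6K + 6 ⇒ K = - \frac{6}{5}.
General: a(n) = A·(6)^n - \frac{6}{5}.
Apply a(0) = -2: A - \frac{6}{5} = -2 ⇒ A = - \frac{4}{5}.
So a(n) = - \frac{4 \cdot 6^{n}}{5} - \frac{6}{5}.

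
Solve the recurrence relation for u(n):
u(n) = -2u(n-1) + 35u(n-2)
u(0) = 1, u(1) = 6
Characteristic equation: x² + 2x - 35 = 0, which factors as (x - (-7))(x - (5)) = 0.
Roots r₁ = -7, r₂ = 5 (distinct).
General solution: u(n) = A·(-7)^n + B·(5)^n.
From u(0) = 1: A + B = 1.
From u(1) = 6: -7A + 5B = 6.
Solving: A = - \frac{1}{12}, B = \frac{13}{12}.
So u(n) = - \frac{\left(-7\right)^{n}}{12} + \frac{13 \cdot 5^{n}}{12}.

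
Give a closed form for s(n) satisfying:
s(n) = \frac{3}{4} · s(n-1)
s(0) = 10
Pure geometric recurrence with ratio \frac{3}{4}.
By induction s(n) = s(0) · (\frac{3}{4})^n = 10 \left(\frac{3}{4}\right)^{n}.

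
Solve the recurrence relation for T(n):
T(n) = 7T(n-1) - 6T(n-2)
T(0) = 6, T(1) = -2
Characteristic equation: x² - 7x + 6 = 0, which factors as (x - (1))(x - (6)) = 0.
Roots r₁ = 1, r₂ = 6 (distinct).
General solution: T(n) = A·(1)^n + B·(6)^n.
From T(0) = 6: A + B = 6.
From T(1) = -2: A + 6B = -2.
Solving: A = \frac{38}{5}, B = - \frac{8}{5}.
So T(n) = \frac{38}{5} - \frac{8 \cdot 6^{n}}{5}.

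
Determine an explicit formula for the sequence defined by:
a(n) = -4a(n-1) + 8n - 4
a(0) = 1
First-order linear with linear forcing.
Homogeneous solution: a_h(n) = A·(-4)^n.
Try particular a_p(n) = pn + q. Substituting:
  pn + q = -4(p(n-1) + q) + 8n - 4.
Matching the n-coefficient: p = -4p + 8 ⇒ p = \frac{8}{5}.
Matching constants: q = 4p - 4q - 4 ⇒ q = \frac{12}{25}.
General: a(n) = A·(-4)^n + \frac{8 n}{5} + \frac{12}{25}.
Apply a(0) = 1: A + \frac{12}{25} = 1 ⇒ A = \frac{13}{25}.
So a(n) = \frac{13 \left(-4\right)^{n}}{25} + \frac{8 n}{5} + \frac{12}{25}.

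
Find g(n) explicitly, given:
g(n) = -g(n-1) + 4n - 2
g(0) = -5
First-order linear with linear forcing.
Homogeneous solution: g_h(n) = A·(-1)^n.
Try particular g_p(n) = pn + q. Substituting:
  pn + q = -(p(n-1) + q) + 4n - 2.
Matching the n-coefficient: p = -p + 4 ⇒ p = 2.
Matching constants: q = p - q - 2 ⇒ q = 0.
General: g(n) = A·(-1)^n + 2 n + 0.
Apply g(0) = -5: A + 0 = -5 ⇒ A = -5.
So g(n) = - 5 \left(-1\right)^{n} + 2 n.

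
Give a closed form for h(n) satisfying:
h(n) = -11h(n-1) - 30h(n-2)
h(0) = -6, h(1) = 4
Characteristic equation: x² + 11x + 30 = 0, which factors as (x - (-6))(x - (-5)) = 0.
Roots r₁ = -6, r₂ = -5 (distinct).
General solution: h(n) = A·(-6)^n + B·(-5)^n.
From h(0) = -6: A + B = -6.
From h(1) = 4: -6A - 5B = 4.
Solving: A = 26, B = -32.
So h(n) = - 32 \left(-5\right)^{n} + 26 \left(-6\right)^{n}.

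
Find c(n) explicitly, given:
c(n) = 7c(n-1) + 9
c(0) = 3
First-order linear non-homogeneous.
Homogeneous solution: c_h(n) = A·(7)^n.
Try constant particular solution c_p = K: K = 7K + 9 ⇒ K = - \frac{3}{2}.
General: c(n) = A·(7)^n - \frac{3}{2}.
Apply c(0) = 3: A - \frac{3}{2} = 3 ⇒ A = \frac{9}{2}.
So c(n) = \frac{9 \cdot 7^{n}}{2} - \frac{3}{2}.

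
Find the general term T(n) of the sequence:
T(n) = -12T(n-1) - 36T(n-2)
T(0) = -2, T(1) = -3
Characteristic equation: x² + 12x + 36 = 0, which is (x - (-6))².
Repeated root r = -6.
General solution: T(n) = (A + Bn)·(-6)^n.
From T(0) = -2: A = -2.
From T(1) = -3: (A + B)·(-6) = -3 ⇒ B = \frac{5}{2}.
So T(n) = \left(\frac{5 n}{2} - 2\right) \cdot (-6)^n.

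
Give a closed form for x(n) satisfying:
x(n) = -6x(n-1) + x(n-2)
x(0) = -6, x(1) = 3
Characteristic equation: x² + 6x - 1 = 0.
Discriminant Δ = (-6)² + 4·(1) = 40.
Roots r₁,₂ = (-6 ± √40)/2, so r₁ = -3 + \sqrt{10}, r₂ = - \sqrt{10} - 3.
General solution: x(n) = A·r₁^n + B·r₂^n.
From the initial conditions, A + B = -6 and r₁A + r₂B = 3.
Since r₁ - r₂ = √40: A = (3 - (-6)r₂)/√40 = -3 - \frac{3 \sqrt{10}}{4}, and B = -6 - A = -3 + \frac{3 \sqrt{10}}{4}.
So x(n) = \left(-3 - \frac{3 \sqrt{10}}{4}\right)\left(-3 + \sqrt{10}\right)^n + \left(-3 + \frac{3 \sqrt{10}}{4}\right)\left(- \sqrt{10} - 3\right)^n.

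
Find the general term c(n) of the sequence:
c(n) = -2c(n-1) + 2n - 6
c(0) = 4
First-order linear with linear forcing.
Homogeneous solution: c_h(n) = A·(-2)^n.
Try particular c_p(n) = pn + q. Substituting:
  pn + q = -2(p(n-1) + q) + 2n - 6.
Matching the n-coefficient: p = -2p + 2 ⇒ p = \frac{2}{3}.
Matching constants: q = 2p - 2q - 6 ⇒ q = - \frac{14}{9}.
General: c(n) = A·(-2)^n + \frac{2 n}{3} - \frac{14}{9}.
Apply c(0) = 4: A - \frac{14}{9} = 4 ⇒ A = \frac{50}{9}.
So c(n) = \frac{50 \left(-2\right)^{n}}{9} + \frac{2 n}{3} - \frac{14}{9}.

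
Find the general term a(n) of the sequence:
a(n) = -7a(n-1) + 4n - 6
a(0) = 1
First-order linear with linear forcing.
Homogeneous solution: a_h(n) = A·(-7)^n.
Try particular a_p(n) = pn + q. Substituting:
  pn + q = -7(p(n-1) + q) + 4n - 6.
Matching the n-coefficient: p = -7p + 4 ⇒ p = \frac{1}{2}.
Matching constants: q = 7p - 7q - 6 ⇒ q = - \frac{5}{16}.
General: a(n) = A·(-7)^n + \frac{n}{2} - \frac{5}{16}.
Apply a(0) = 1: A - \frac{5}{16} = 1 ⇒ A = \frac{21}{16}.
So a(n) = \frac{21 \left(-7\right)^{n}}{16} + \frac{n}{2} - \frac{5}{16}.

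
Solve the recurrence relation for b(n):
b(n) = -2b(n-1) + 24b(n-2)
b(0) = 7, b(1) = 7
Characteristic equation: x² + 2x - 24 = 0, which factors as (x - (4))(x - (-6)) = 0.
Roots r₁ = 4, r₂ = -6 (distinct).
General solution: b(n) = A·(4)^n + B·(-6)^n.
From b(0) = 7: A + B = 7.
From b(1) = 7: 4A - 6B = 7.
Solving: A = \frac{49}{10}, B = \frac{21}{10}.
So b(n) = \frac{21 \left(-6\right)^{n}}{10} + \frac{49 \cdot 4^{n}}{10}.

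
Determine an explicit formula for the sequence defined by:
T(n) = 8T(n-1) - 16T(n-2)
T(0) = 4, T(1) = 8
Characteristic equation: x² - 8x + 16 = 0, which is (x - (4))².
Repeated root r = 4.
General solution: T(n) = (A + Bn)·(4)^n.
From T(0) = 4: A = 4.
From T(1) = 8: (A + B)·(4) = 8 ⇒ B = -2.
So T(n) = \left(4 - 2 n\right) \cdot (4)^n.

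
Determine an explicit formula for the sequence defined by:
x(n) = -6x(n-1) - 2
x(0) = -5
First-order linear non-homogeneous.
Homogeneous solution: x_h(n) = A·(-6)^n.
Try constant particular solution x_p = K: K = -6K - 2 ⇒ K = - \frac{2}{7}.
General: x(n) = A·(-6)^n - \frac{2}{7}.
Apply x(0) = -5: A - \frac{2}{7} = -5 ⇒ A = - \frac{33}{7}.
So x(n) = - \frac{33 \left(-6\right)^{n}}{7} - \frac{2}{7}.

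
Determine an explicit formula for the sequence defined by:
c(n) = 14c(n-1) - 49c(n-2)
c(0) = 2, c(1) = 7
Characteristic equation: x² - 14x + 49 = 0, which is (x - (7))².
Repeated root r = 7.
General solution: c(n) = (A + Bn)·(7)^n.
From c(0) = 2: A = 2.
From c(1) = 7: (A + B)·(7) = 7 ⇒ B = -1.
So c(n) = \left(2 - n\right) \cdot (7)^n.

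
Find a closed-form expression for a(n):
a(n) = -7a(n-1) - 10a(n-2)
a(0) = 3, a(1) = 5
Characteristic equation: x² + 7x + 10 = 0, which factors as (x - (-2))(x - (-5)) = 0.
Roots r₁ = -2, r₂ = -5 (distinct).
General solution: a(n) = A·(-2)^n + B·(-5)^n.
From a(0) = 3: A + B = 3.
From a(1) = 5: -2A - 5B = 5.
Solving: A = \frac{20}{3}, B = - \frac{11}{3}.
So a(n) = \frac{20 \left(-2\right)^{n}}{3} - \frac{11 \left(-5\right)^{n}}{3}.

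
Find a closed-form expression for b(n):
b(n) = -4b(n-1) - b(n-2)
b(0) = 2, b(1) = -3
Characteristic equation: x² + 4x + 1 = 0.
Discriminant Δ = (-4)² + 4·(-1) = 12.
Roots r₁,₂ = (-4 ± √12)/2, so r₁ = -2 + \sqrt{3}, r₂ = -2 - \sqrt{3}.
General solution: b(n) = A·r₁^n + B·r₂^n.
From the initial conditions, A + B = 2 and r₁A + r₂B = -3.
Since r₁ - r₂ = √12: A = (-3 - (2)r₂)/√12 = \frac{\sqrt{3}}{6} + 1, and B = 2 - A = 1 - \frac{\sqrt{3}}{6}.
So b(n) = \left(\frac{\sqrt{3}}{6} + 1\right)\left(-2 + \sqrt{3}\right)^n + \left(1 - \frac{\sqrt{3}}{6}\right)\left(-2 - \sqrt{3}\right)^n.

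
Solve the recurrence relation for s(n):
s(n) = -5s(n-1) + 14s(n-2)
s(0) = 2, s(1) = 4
Characteristic equation: x² + 5x - 14 = 0, which factors as (x - (-7))(x - (2)) = 0.
Roots r₁ = -7, r₂ = 2 (distinct).
General solution: s(n) = A·(-7)^n + B·(2)^n.
From s(0) = 2: A + B = 2.
From s(1) = 4: -7A + 2B = 4.
Solving: A = 0, B = 2.
So s(n) = 2 \cdot 2^{n}.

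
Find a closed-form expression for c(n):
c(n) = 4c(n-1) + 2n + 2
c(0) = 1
First-order linear with linear forcing.
Homogeneous solution: c_h(n) = A·(4)^n.
Try particular c_p(n) = pn + q. Substituting:
  pn + q = 4(p(n-1) + q) + 2n + 2.
Matching the n-coefficient: p = 4p + 2 ⇒ p = - \frac{2}{3}.
Matching constants: q = -4p + 4q + 2 ⇒ q = - \frac{14}{9}.
General: c(n) = A·(4)^n - \frac{2 n}{3} - \frac{14}{9}.
Apply c(0) = 1: A - \frac{14}{9} = 1 ⇒ A = \frac{23}{9}.
So c(n) = \frac{23 \cdot 4^{n}}{9} - \frac{2 n}{3} - \frac{14}{9}.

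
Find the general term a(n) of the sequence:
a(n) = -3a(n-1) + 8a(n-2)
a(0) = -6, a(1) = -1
Characteristic equation: x² + 3x - 8 = 0.
Discriminant Δ = (-3)² + 4·(8) = 41.
Roots r₁,₂ = (-3 ± √41)/2, so r₁ = - \frac{3}{2} + \frac{\sqrt{41}}{2}, r₂ = - \frac{\sqrt{41}}{2} - \frac{3}{2}.
General solution: a(n) = A·r₁^n + B·r₂^n.
From the initial conditions, A + B = -6 and r₁A + r₂B = -1.
Since r₁ - r₂ = √41: A = (-1 - (-6)r₂)/√41 = -3 - \frac{10 \sqrt{41}}{41}, and B = -6 - A = -3 + \frac{10 \sqrt{41}}{41}.
So a(n) = \left(-3 - \frac{10 \sqrt{41}}{41}\right)\left(- \frac{3}{2} + \frac{\sqrt{41}}{2}\right)^n + \left(-3 + \frac{10 \sqrt{41}}{41}\right)\left(- \frac{\sqrt{41}}{2} - \frac{3}{2}\right)^n.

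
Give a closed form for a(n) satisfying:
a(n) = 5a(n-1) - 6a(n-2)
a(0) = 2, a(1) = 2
Characteristic equation: x² - 5x + 6 = 0, which factors as (x - (2))(x - (3)) = 0.
Roots r₁ = 2, r₂ = 3 (distinct).
General solution: a(n) = A·(2)^n + B·(3)^n.
From a(0) = 2: A + B = 2.
From a(1) = 2: 2A + 3B = 2.
Solving: A = 4, B = -2.
So a(n) = 4 \cdot 2^{n} - 2 \cdot 3^{n}.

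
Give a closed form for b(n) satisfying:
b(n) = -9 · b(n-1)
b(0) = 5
Pure geometric recurrence with ratio -9.
By induction b(n) = b(0) · (-9)^n = 5 \left(-9\right)^{n}.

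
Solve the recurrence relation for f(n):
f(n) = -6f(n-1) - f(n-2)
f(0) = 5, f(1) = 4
Characteristic equation: x² + 6x + 1 = 0.
Discriminant Δ = (-6)² + 4·(-1) = 32.
Roots r₁,₂ = (-6 ± √32)/2, so r₁ = -3 + 2 \sqrt{2}, r₂ = -3 - 2 \sqrt{2}.
General solution: f(n) = A·r₁^n + B·r₂^n.
From the initial conditions, A + B = 5 and r₁A + r₂B = 4.
Since r₁ - r₂ = √32: A = (4 - (5)r₂)/√32 = \frac{5}{2} + \frac{19 \sqrt{2}}{8}, and B = 5 - A = \frac{5}{2} - \frac{19 \sqrt{2}}{8}.
So f(n) = \left(\frac{5}{2} + \frac{19 \sqrt{2}}{8}\right)\left(-3 + 2 \sqrt{2}\right)^n + \left(\frac{5}{2} - \frac{19 \sqrt{2}}{8}\right)\left(-3 - 2 \sqrt{2}\right)^n.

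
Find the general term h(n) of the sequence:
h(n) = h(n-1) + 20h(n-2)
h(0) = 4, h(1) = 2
Characteristic equation: x² - x - 20 = 0, which factors as (x - (-4))(x - (5)) = 0.
Roots r₁ = -4, r₂ = 5 (distinct).
General solution: h(n) = A·(-4)^n + B·(5)^n.
From h(0) = 4: A + B = 4.
From h(1) = 2: -4A + 5B = 2.
Solving: A = 2, B = 2.
So h(n) = 2 \left(-4\right)^{n} + 2 \cdot 5^{n}.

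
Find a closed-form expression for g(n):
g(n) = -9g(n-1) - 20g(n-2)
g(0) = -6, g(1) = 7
Characteristic equation: x² + 9x + 20 = 0, which factors as (x - (-4))(x - (-5)) = 0.
Roots r₁ = -4, r₂ = -5 (distinct).
General solution: g(n) = A·(-4)^n + B·(-5)^n.
From g(0) = -6: A + B = -6.
From g(1) = 7: -4A - 5B = 7.
Solving: A = -23, B = 17.
So g(n) = - 23 \left(-4\right)^{n} + 17 \left(-5\right)^{n}.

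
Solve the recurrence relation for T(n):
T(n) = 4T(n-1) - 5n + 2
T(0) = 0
First-order linear with linear forcing.
Homogeneous solution: T_h(n) = A·(4)^n.
Try particular T_p(n) = pn + q. Substituting:
  pn + q = 4(p(n-1) + q) - 5n + 2.
Matching the n-coefficient: p = 4p - 5 ⇒ p = \frac{5}{3}.
Matching constants: q = -4p + 4q + 2 ⇒ q = \frac{14}{9}.
General: T(n) = A·(4)^n + \frac{5 n}{3} + \frac{14}{9}.
Apply T(0) = 0: A + \frac{14}{9} = 0 ⇒ A = - \frac{14}{9}.
So T(n) = - \frac{14 \cdot 4^{n}}{9} + \frac{5 n}{3} + \frac{14}{9}.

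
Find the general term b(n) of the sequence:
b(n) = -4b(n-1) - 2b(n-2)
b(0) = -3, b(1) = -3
Characteristic equation: x² + 4x + 2 = 0.
Discriminant Δ = (-4)² + 4·(-2) = 8.
Roots r₁,₂ = (-4 ± √8)/2, so r₁ = -2 + \sqrt{2}, r₂ = -2 - \sqrt{2}.
General solution: b(n) = A·r₁^n + B·r₂^n.
From the initial conditions, A + B = -3 and r₁A + r₂B = -3.
Since r₁ - r₂ = √8: A = (-3 - (-3)r₂)/√8 = - \frac{9 \sqrt{2}}{4} - \frac{3}{2}, and B = -3 - A = - \frac{3}{2} + \frac{9 \sqrt{2}}{4}.
So b(n) = \left(- \frac{9 \sqrt{2}}{4} - \frac{3}{2}\right)\left(-2 + \sqrt{2}\right)^n + \left(- \frac{3}{2} + \frac{9 \sqrt{2}}{4}\right)\left(-2 - \sqrt{2}\right)^n.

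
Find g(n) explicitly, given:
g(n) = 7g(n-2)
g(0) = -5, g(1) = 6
Characteristic equation: x² - 7 = 0.
Discriminant Δ = (0)² + 4·(7) = 28.
Roots r₁,₂ = (0 ± √28)/2, so r₁ = \sqrt{7}, r₂ = - \sqrt{7}.
General solution: g(n) = A·r₁^n + B·r₂^n.
From the initial conditions, A + B = -5 and r₁A + r₂B = 6.
Since r₁ - r₂ = √28: A = (6 - (-5)r₂)/√28 = - \frac{5}{2} + \frac{3 \sqrt{7}}{7}, and B = -5 - A = - \frac{5}{2} - \frac{3 \sqrt{7}}{7}.
So g(n) = \left(- \frac{5}{2} + \frac{3 \sqrt{7}}{7}\right)\left(\sqrt{7}\right)^n + \left(- \frac{5}{2} - \frac{3 \sqrt{7}}{7}\right)\left(- \sqrt{7}\right)^n.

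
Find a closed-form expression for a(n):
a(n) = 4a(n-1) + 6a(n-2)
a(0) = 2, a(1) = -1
Characteristic equation: x² - 4x - 6 = 0.
Discriminant Δ = (4)² + 4·(6) = 40.
Roots r₁,₂ = (4 ± √40)/2, so r₁ = 2 + \sqrt{10}, r₂ = 2 - \sqrt{10}.
General solution: a(n) = A·r₁^n + B·r₂^n.
From the initial conditions, A + B = 2 and r₁A + r₂B = -1.
Since r₁ - r₂ = √40: A = (-1 - (2)r₂)/√40 = 1 - \frac{\sqrt{10}}{4}, and B = 2 - A = \frac{\sqrt{10}}{4} + 1.
So a(n) = \left(1 - \frac{\sqrt{10}}{4}\right)\left(2 + \sqrt{10}\right)^n + \left(\frac{\sqrt{10}}{4} + 1\right)\left(2 - \sqrt{10}\right)^n.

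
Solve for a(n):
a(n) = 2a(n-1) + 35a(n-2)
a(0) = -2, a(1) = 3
Characteristic equation: x² - 2x - 35 = 0, which factors as (x - (-5))(x - (7)) = 0.
Roots r₁ = -5, r₂ = 7 (distinct).
General solution: a(n) = A·(-5)^n + B·(7)^n.
From a(0) = -2: A + B = -2.
From a(1) = 3: -5A + 7B = 3.
Solving: A = - \frac{17}{12}, B = - \frac{7}{12}.
So a(n) = - \frac{17 \left(-5\right)^{n}}{12} - \frac{7 \cdot 7^{n}}{12}.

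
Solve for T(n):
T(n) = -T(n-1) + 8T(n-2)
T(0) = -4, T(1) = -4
Characteristic equation: x² + x - 8 = 0.
Discriminant Δ = (-1)² + 4·(8) = 33.
Roots r₁,₂ = (-1 ± √33)/2, so r₁ = - \frac{1}{2} + \frac{\sqrt{33}}{2}, r₂ = - \frac{\sqrt{33}}{2} - \frac{1}{2}.
General solution: T(n) = A·r₁^n + B·r₂^n.
From the initial conditions, A + B = -4 and r₁A + r₂B = -4.
Since r₁ - r₂ = √33: A = (-4 - (-4)r₂)/√33 = -2 - \frac{2 \sqrt{33}}{11}, and B = -4 - A = -2 + \frac{2 \sqrt{33}}{11}.
So T(n) = \left(-2 - \frac{2 \sqrt{33}}{11}\right)\left(- \frac{1}{2} + \frac{\sqrt{33}}{2}\right)^n + \left(-2 + \frac{2 \sqrt{33}}{11}\right)\left(- \frac{\sqrt{33}}{2} - \frac{1}{2}\right)^n.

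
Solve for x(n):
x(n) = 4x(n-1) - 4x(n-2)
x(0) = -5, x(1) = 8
Characteristic equation: x² - 4x + 4 = 0, which is (x - (2))².
Repeated root r = 2.
General solution: x(n) = (A + Bn)·(2)^n.
From x(0) = -5: A = -5.
From x(1) = 8: (A + B)·(2) = 8 ⇒ B = 9.
So x(n) = \left(9 n - 5\right) \cdot (2)^n.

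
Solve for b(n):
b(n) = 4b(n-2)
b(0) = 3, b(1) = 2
Characteristic equation: x² - 4 = 0, which factors as (x - (2))(x - (-2)) = 0.
Roots r₁ = 2, r₂ = -2 (distinct).
General solution: b(n) = A·(2)^n + B·(-2)^n.
From b(0) = 3: A + B = 3.
From b(1) = 2: 2A - 2B = 2.
Solving: A = 2, B = 1.
So b(n) = \left(-2\right)^{n} + 2 \cdot 2^{n}.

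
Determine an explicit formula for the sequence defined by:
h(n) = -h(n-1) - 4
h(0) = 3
First-order linear non-homogeneous.
Homogeneous solution: h_h(n) = A·(-1)^n.
Try constant particular solution h_p = K: K = -K - 4 ⇒ K = -2.
General: h(n) = A·(-1)^n - 2.
Apply h(0) = 3: A - 2 = 3 ⇒ A = 5.
So h(n) = 5 \left(-1\right)^{n} - 2.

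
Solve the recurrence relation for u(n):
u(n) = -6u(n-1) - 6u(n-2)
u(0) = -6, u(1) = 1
Characteristic equation: x² + 6x + 6 = 0.
Discriminant Δ = (-6)² + 4·(-6) = 12.
Roots r₁,₂ = (-6 ± √12)/2, so r₁ = -3 + \sqrt{3}, r₂ = -3 - \sqrt{3}.
General solution: u(n) = A·r₁^n + B·r₂^n.
From the initial conditions, A + B = -6 and r₁A + r₂B = 1.
Since r₁ - r₂ = √12: A = (1 - (-6)r₂)/√12 = - \frac{17 \sqrt{3}}{6} - 3, and B = -6 - A = -3 + \frac{17 \sqrt{3}}{6}.
So u(n) = \left(- \frac{17 \sqrt{3}}{6} - 3\right)\left(-3 + \sqrt{3}\right)^n + \left(-3 + \frac{17 \sqrt{3}}{6}\right)\left(-3 - \sqrt{3}\right)^n.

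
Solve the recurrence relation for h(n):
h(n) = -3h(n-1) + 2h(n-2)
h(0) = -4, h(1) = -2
Characteristic equation: x² + 3x - 2 = 0.
Discriminant Δ = (-3)² + 4·(2) = 17.
Roots r₁,₂ = (-3 ± √17)/2, so r₁ = - \frac{3}{2} + \frac{\sqrt{17}}{2}, r₂ = - \frac{\sqrt{17}}{2} - \frac{3}{2}.
General solution: h(n) = A·r₁^n + B·r₂^n.
From the initial conditions, A + B = -4 and r₁A + r₂B = -2.
Since r₁ - r₂ = √17: A = (-2 - (-4)r₂)/√17 = -2 - \frac{8 \sqrt{17}}{17}, and B = -4 - A = -2 + \frac{8 \sqrt{17}}{17}.
So h(n) = \left(-2 - \frac{8 \sqrt{17}}{17}\right)\left(- \frac{3}{2} + \frac{\sqrt{17}}{2}\right)^n + \left(-2 + \frac{8 \sqrt{17}}{17}\right)\left(- \frac{\sqrt{17}}{2} - \frac{3}{2}\right)^n.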